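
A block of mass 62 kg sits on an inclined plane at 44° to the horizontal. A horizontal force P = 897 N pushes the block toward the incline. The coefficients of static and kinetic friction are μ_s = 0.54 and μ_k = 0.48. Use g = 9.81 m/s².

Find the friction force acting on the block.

f ≈ 223 N (down the incline)

Normal direction: N = m g cos θ + P sin θ = 1061 N.
Along the incline, the net driving force (taking up-slope positive) is P cos θ − m g sin θ = 645.2 − 422.5 = 222.7 N, so equilibrium requires friction f = -222.7 N (down-slope).
The limit of static friction is μ_s N = 572.7 N.
Since 222.7 N is within the 572.7 N limit, the block stays put and friction is exactly 223 N.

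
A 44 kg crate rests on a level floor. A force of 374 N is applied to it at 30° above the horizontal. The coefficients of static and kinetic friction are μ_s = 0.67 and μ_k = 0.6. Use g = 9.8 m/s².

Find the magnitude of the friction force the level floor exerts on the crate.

f ≈ 147 N

The vertical component of P reduces the normal force: N = m g − P sin α = 431.2 − 187 = 244.2 N.
The horizontal driving force is P cos α = 323.9 N, so equilibrium needs friction f = 323.9 N.
μ_s N = 0.67 × 244.2 = 163.6 N.
323.9 > 163.6 N → the crate slides; f = μ_k N = 0.6×244.2 = 147 N.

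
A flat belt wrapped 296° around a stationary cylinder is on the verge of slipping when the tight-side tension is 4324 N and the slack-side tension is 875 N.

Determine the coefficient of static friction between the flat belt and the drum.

T₂/T₁ = e^{μβ} → μ = ln(T₂/T₁)/β.
β = 296° = 5.166 rad.
μ = ln(4324/875)/5.166 = ln(4.942)/5.166 = 0.309.

μ ≈ 0.309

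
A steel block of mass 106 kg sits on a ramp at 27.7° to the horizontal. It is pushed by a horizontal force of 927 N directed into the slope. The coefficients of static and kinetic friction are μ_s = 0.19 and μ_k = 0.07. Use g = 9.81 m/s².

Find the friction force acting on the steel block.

f ≈ 94.6 N (down the incline)

The horizontal push has a component P sin θ into the surface, so N = m g cos θ + P sin θ = 920.7 + 430.9 = 1352 N.
Along the incline, the net driving force (taking up-slope positive) is P cos θ − m g sin θ = 820.8 − 483.4 = 337.4 N, so equilibrium requires friction f = -337.4 N (down-slope).
The limit of static friction is μ_s N = 256.8 N.
The required 337.4 N exceeds the static limit, so the steel block slides up-slope and f = μ_k N = 0.07×1352 = 94.6 N.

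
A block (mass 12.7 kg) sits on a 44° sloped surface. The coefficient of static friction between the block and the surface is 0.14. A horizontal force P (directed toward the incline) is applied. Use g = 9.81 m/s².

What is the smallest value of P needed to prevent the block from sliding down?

The block tends to slide down (tan θ > μ_s), so at the point of impending slip friction acts up-slope at its limit: f = μ_s N.
Perpendicular to the incline: N = m g cos θ + P sin θ.
Along the incline: P cos θ + μ_s N = m g sin θ, i.e. P cos θ + μ_s (m g cos θ + P sin θ) = m g sin θ.
Solving, P (cos θ + μ_s sin θ) = m g (sin θ − μ_s cos θ), so P = 125×0.594/0.8166 = 90.6 N.

P_min ≈ 90.6 N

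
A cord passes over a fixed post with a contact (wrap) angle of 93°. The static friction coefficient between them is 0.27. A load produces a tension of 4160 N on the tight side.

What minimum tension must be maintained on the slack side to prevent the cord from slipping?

T_min ≈ 2680 N

Capstan equation at impending slip: T_tight/T_slack = e^{μβ}.
β = 93° = 1.623 rad; e^{μβ} = e^{0.27×1.623} = 1.55.
T_slack = T_tight / e^{μβ} = 4160 / 1.55 = 2680 N.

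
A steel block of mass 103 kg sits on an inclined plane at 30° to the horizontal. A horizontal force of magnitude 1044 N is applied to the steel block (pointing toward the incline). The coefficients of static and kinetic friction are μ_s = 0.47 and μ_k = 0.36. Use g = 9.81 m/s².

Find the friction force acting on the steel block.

f ≈ 399 N (down the incline)

The horizontal push has a component P sin θ into the surface, so N = m g cos θ + P sin θ = 875.1 + 522 = 1397 N.
Parallel to the incline: P cos θ − m g sin θ = 904.1 − 505.2 = 398.9 N; the friction needed to balance this is 398.9 N acting down the slope.
The limit of static friction is μ_s N = 656.6 N.
|f_req| = 398.9 ≤ 656.6 N → the steel block is in equilibrium; friction equals the required value.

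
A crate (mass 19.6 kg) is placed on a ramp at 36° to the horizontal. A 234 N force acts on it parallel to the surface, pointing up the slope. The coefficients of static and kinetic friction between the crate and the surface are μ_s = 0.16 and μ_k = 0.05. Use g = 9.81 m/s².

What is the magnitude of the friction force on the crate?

f ≈ 7.78 N (down the incline)

The normal reaction is N = m g cos θ = 155.6 N.
For equilibrium along the incline the friction force must supply f = m g sin θ − P = 113 − 234 = -121 N (positive meaning up-slope).
The static-friction ceiling is μ_s N = 0.16 × 155.6 = 24.89 N.
|-121| exceeds 24.89 N, so the crate slips up-slope; friction is kinetic, f = μ_k N = 0.05×155.6 = 7.78 N.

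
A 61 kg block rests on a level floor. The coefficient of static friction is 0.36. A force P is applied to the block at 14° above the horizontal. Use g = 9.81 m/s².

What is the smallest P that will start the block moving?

P ≈ 204 N

N = m g − P sin α (the pull lifts the block).
At impending slip, P cos α = μ_s N = μ_s (m g − P sin α).
Solving: P (cos α + μ_s sin α) = μ_s m g → P = 0.36×598/(cos 14° + 0.36 sin 14°) = 215/1.057 = 204 N.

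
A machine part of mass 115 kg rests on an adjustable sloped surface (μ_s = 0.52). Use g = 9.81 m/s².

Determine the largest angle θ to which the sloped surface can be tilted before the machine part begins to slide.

At the slip threshold, m g sin θ = μ_s · m g cos θ, so tan θ = μ_s.
θ_max = arctan(0.52) = 27.5°.

θ_max ≈ 27.5°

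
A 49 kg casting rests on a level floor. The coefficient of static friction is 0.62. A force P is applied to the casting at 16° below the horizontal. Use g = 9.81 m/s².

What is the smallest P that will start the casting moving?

N = m g + P sin α (the push presses the casting into the level floor).
At impending slip, P cos α = μ_s N = μ_s (m g + P sin α).
Solving: P (cos α − μ_s sin α) = μ_s m g → P = 0.62×481/(cos 16° − 0.62 sin 16°) = 298/0.7904 = 377 N.

P ≈ 377 N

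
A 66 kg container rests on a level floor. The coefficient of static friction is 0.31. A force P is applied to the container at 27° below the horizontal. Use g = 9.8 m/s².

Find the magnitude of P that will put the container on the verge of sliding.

P ≈ 267 N

N = m g + P sin α (the push presses the container into the level floor).
At impending slip, P cos α = μ_s N = μ_s (m g + P sin α).
Solving: P (cos α − μ_s sin α) = μ_s m g → P = 0.31×647/(cos 27° − 0.31 sin 27°) = 201/0.7503 = 267 N.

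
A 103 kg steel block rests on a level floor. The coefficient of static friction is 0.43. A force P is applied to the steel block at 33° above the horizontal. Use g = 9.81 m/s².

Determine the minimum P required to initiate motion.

P ≈ 405 N

N = m g − P sin α (the pull lifts the steel block).
At impending slip, P cos α = μ_s N = μ_s (m g − P sin α).
Solving: P (cos α + μ_s sin α) = μ_s m g → P = 0.43×1010/(cos 33° + 0.43 sin 33°) = 434/1.073 = 405 N.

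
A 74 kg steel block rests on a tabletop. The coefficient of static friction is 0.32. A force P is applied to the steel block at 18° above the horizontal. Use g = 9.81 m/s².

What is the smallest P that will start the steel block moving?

P ≈ 221 N

N = m g − P sin α (the pull lifts the steel block).
At impending slip, P cos α = μ_s N = μ_s (m g − P sin α).
Solving: P (cos α + μ_s sin α) = μ_s m g → P = 0.32×726/(cos 18° + 0.32 sin 18°) = 232/1.05 = 221 N.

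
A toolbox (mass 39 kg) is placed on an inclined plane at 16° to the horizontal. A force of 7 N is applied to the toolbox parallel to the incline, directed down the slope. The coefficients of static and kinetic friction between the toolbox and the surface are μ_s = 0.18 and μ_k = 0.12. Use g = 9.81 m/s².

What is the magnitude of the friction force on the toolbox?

f ≈ 44.1 N (up the incline)

Normal force: N = m g cos θ = 39 × 9.81 × cos 16° = 367.8 N.
For equilibrium along the incline the friction force must supply f = m g sin θ + P = 105.5 + 7 = 112.5 N (positive meaning up-slope).
The static-friction ceiling is μ_s N = 0.18 × 367.8 = 66.2 N.
|112.5| exceeds 66.2 N, so the toolbox slips down-slope; friction is kinetic, f = μ_k N = 0.12×367.8 = 44.1 N.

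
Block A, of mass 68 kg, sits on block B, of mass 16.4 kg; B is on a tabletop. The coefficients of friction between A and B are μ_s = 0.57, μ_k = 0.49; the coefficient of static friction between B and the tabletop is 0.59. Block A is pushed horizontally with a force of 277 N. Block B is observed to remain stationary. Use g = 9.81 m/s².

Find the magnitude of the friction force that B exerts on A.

The normal force B exerts on A is simply A's weight, N₁ = 667.1 N.
So the A–B interface can sustain at most μ_s N₁ = 380.2 N of static friction.
Since P = 277 N ≤ 380.2 N, A does not slip on B; friction on A equals P = 277 N.
By Newton's third law B feels 277 N forward from A. With B stationary, the floor's static friction on B balances it: f₂ = 277 N (well within μ_s(m_A+m_B)g = 488.5 N).

f ≈ 277 N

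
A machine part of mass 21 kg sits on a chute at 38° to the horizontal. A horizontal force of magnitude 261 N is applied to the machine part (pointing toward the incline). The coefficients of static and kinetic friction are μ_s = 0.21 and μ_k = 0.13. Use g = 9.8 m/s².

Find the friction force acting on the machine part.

f ≈ 42 N (down the incline)

The horizontal push has a component P sin θ into the surface, so N = m g cos θ + P sin θ = 162.2 + 160.7 = 322.9 N.
Along the incline, the net driving force (taking up-slope positive) is P cos θ − m g sin θ = 205.7 − 126.7 = 78.97 N, so equilibrium requires friction f = -78.97 N (down-slope).
The limit of static friction is μ_s N = 67.8 N.
The required 78.97 N exceeds the static limit, so the machine part slides up-slope and f = μ_k N = 0.13×322.9 = 42 N.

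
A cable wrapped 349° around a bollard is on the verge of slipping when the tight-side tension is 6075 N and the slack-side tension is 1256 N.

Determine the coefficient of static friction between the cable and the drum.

μ ≈ 0.259

T₂/T₁ = e^{μβ} → μ = ln(T₂/T₁)/β.
β = 349° = 6.091 rad.
μ = ln(6075/1256)/6.091 = ln(4.837)/6.091 = 0.259.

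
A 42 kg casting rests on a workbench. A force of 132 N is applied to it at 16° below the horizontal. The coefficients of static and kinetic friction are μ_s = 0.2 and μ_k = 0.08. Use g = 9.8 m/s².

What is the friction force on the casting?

The vertical component of P adds to the normal force: N = m g + P sin α = 411.6 + 36.38 = 448 N.
For equilibrium, f = P cos α = 132×cos 16° = 126.9 N.
The static-friction limit is μ_s N = 89.6 N.
The required friction exceeds μ_s N, so the casting moves and f = μ_k N = 35.8 N.

f ≈ 35.8 N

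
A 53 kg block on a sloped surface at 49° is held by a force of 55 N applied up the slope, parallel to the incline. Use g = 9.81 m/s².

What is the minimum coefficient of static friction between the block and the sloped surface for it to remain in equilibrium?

N = m g cos θ = 341.1 N.
Friction must make up the shortfall along the incline: f = m g sin θ − P = 392.4 − 55 = 337.4 N.
At the threshold f = μ_s N, so μ_s,min = 337.4/341.1 = 0.989.

μ_s,min ≈ 0.989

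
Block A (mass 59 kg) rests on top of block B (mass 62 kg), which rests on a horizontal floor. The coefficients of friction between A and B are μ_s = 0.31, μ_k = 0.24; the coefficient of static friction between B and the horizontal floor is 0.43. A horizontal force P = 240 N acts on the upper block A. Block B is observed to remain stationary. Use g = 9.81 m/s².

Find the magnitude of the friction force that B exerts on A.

f ≈ 139 N

Normal force at the A–B interface: N₁ = m_A g = 578.8 N.
Maximum static friction on A from B: μ_s N₁ = 0.31×578.8 = 179.4 N.
P = 240 N exceeds that limit, so A slips over B and the interface friction becomes kinetic: f₁ = μ_k N₁ = 0.24×578.8 = 139 N.
By Newton's third law B feels 139 N forward from A. With B stationary, the floor's static friction on B balances it: f₂ = 139 N (well within μ_s(m_A+m_B)g = 510.4 N).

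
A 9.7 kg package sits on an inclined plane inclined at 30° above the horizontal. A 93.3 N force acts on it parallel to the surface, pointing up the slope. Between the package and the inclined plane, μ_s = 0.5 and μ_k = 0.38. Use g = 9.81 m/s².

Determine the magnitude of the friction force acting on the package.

f ≈ 31.3 N (down the incline)

The normal reaction is N = m g cos θ = 82.41 N.
Parallel to the incline, ΣF = 0 gives f = m g sin θ − P = 47.58 − 93.3 = -45.72 N (up-slope positive).
Static friction can supply at most μ_s N = 41.2 N.
Since |-45.72| > 41.2 N, static friction cannot hold it; the package slides up the incline and kinetic friction applies: f = μ_k N = 0.38 × 82.41 = 31.3 N.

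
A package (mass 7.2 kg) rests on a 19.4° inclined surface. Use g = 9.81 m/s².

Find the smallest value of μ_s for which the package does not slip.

μ_s,min ≈ 0.352

At the slip threshold m g sin θ = μ_s m g cos θ, so μ_s,min = tan θ.
μ_s,min = tan 19.4° = 0.352.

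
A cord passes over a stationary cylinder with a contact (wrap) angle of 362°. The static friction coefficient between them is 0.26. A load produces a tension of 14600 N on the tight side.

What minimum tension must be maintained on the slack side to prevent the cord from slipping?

T_min ≈ 2820 N

Capstan equation at impending slip: T_tight/T_slack = e^{μβ}.
β = 362° = 6.318 rad; e^{μβ} = e^{0.26×6.318} = 5.169.
T_slack = T_tight / e^{μβ} = 14600 / 5.169 = 2820 N.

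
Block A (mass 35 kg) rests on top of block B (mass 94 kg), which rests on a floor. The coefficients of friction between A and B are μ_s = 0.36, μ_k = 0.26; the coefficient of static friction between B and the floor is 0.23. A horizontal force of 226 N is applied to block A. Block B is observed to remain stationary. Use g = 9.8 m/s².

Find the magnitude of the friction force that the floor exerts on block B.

The normal force B exerts on A is simply A's weight, N₁ = 343 N.
So the A–B interface can sustain at most μ_s N₁ = 123.5 N of static friction.
P = 226 N exceeds that limit, so A slips over B and the interface friction becomes kinetic: f₁ = μ_k N₁ = 0.26×343 = 89.2 N.
B experiences an equal 89.2 N forward from A (third law). B is in equilibrium, so the floor supplies f₂ = 89.2 N of static friction (limit μ_s(m_A+m_B)g = 290.8 N, not exceeded).

f ≈ 89.2 N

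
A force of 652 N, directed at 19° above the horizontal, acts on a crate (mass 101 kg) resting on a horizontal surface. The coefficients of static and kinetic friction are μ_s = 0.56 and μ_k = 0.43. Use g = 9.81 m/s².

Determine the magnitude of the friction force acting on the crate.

The vertical component of P reduces the normal force: N = m g − P sin α = 990.8 − 212.3 = 778.5 N.
For equilibrium, f = P cos α = 652×cos 19° = 616.5 N.
μ_s N = 0.56 × 778.5 = 436 N.
The required friction exceeds μ_s N, so the crate moves and f = μ_k N = 335 N.

f ≈ 335 N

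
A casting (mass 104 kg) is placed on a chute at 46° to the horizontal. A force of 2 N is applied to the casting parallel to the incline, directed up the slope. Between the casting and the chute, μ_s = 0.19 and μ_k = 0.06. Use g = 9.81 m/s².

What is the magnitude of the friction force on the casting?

f ≈ 42.5 N (up the incline)

Perpendicular to the surface, N = m g cos θ = 104·9.81·cos 46° = 708.7 N.
Parallel to the incline, ΣF = 0 gives f = m g sin θ − P = 733.9 − 2 = 731.9 N (up-slope positive).
The static-friction ceiling is μ_s N = 0.19 × 708.7 = 134.7 N.
Since |731.9| > 134.7 N, static friction cannot hold it; the casting slides down the incline and kinetic friction applies: f = μ_k N = 0.06 × 708.7 = 42.5 N.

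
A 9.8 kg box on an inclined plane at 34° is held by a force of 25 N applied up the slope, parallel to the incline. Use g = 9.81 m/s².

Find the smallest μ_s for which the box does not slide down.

N = m g cos θ = 79.7 N.
Friction must make up the shortfall along the incline: f = m g sin θ − P = 53.76 − 25 = 28.76 N.
At the threshold f = μ_s N, so μ_s,min = 28.76/79.7 = 0.361.

μ_s,min ≈ 0.361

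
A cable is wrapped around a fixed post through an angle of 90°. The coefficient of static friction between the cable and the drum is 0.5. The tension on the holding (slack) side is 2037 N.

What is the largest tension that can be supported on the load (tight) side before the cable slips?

T_max ≈ 4470 N

At impending slip the capstan equation gives T₂/T₁ = e^{μβ} with β in radians.
β = 90° × π/180 = 1.571 rad.
e^{μβ} = e^{0.5×1.571} = 2.193.
T₂ = T₁ · e^{μβ} = 2037 × 2.193 = 4470 N.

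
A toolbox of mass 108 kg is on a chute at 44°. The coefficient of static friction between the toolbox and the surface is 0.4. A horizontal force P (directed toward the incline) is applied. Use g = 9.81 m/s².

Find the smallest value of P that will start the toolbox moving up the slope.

P ≈ 2360 N

At impending motion up the slope, friction acts down-slope at its limit: f = μ_s N.
Perpendicular to the incline: N = m g cos θ + P sin θ.
Along the incline: P cos θ = m g sin θ + μ_s N = m g sin θ + μ_s (m g cos θ + P sin θ).
Solving, P (cos θ − μ_s sin θ) = m g (sin θ + μ_s cos θ), so P = 108×9.81×(sin 44° + 0.4 cos 44°)/(cos 44° − 0.4 sin 44°) = 1060×0.9824/0.4415 = 2360 N.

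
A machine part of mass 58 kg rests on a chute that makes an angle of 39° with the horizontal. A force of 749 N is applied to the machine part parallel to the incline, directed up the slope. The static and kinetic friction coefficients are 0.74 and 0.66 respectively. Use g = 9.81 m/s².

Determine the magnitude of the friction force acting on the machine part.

f ≈ 292 N (down the incline)

Perpendicular to the surface, N = m g cos θ = 58·9.81·cos 39° = 442.2 N.
The friction needed for equilibrium is m g sin θ − P = 358.1 − 749 = -390.9 N, measured positive up-slope.
Maximum static friction available: μ_s N = 0.74 × 442.2 = 327.2 N.
Since |-390.9| > 327.2 N, static friction cannot hold it; the machine part slides up the incline and kinetic friction applies: f = μ_k N = 0.66 × 442.2 = 292 N.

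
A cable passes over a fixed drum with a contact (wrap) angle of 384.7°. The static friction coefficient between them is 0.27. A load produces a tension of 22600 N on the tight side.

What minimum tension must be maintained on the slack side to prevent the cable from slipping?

T_min ≈ 3690 N

Capstan equation at impending slip: T_tight/T_slack = e^{μβ}.
β = 384.7° = 6.714 rad; e^{μβ} = e^{0.27×6.714} = 6.128.
T_slack = T_tight / e^{μβ} = 22600 / 6.128 = 3690 N.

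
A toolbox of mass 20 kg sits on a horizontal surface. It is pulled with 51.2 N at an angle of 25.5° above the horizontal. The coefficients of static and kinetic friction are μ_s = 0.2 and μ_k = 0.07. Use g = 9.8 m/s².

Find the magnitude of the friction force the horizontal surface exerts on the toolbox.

Vertical equilibrium gives N = m g − P sin α = 174 N.
For equilibrium, f = P cos α = 51.2×cos 25.5° = 46.21 N.
The static-friction limit is μ_s N = 34.79 N.
The required friction exceeds μ_s N, so the toolbox moves and f = μ_k N = 12.2 N.

f ≈ 12.2 N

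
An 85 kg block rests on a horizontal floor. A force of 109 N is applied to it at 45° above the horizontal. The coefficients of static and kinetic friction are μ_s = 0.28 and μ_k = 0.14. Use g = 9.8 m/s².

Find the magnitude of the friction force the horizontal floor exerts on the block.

The vertical component of P reduces the normal force: N = m g − P sin α = 833 − 77.07 = 755.9 N.
The horizontal driving force is P cos α = 77.07 N, so equilibrium needs friction f = 77.07 N.
μ_s N = 0.28 × 755.9 = 211.7 N.
77.07 ≤ 211.7 N → static; friction equals the required 77.1 N.

f ≈ 77.1 N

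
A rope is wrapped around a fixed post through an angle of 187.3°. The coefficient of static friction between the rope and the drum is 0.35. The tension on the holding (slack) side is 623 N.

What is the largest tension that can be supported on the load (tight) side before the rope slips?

At impending slip the capstan equation gives T₂/T₁ = e^{μβ} with β in radians.
β = 187.3° × π/180 = 3.269 rad.
e^{μβ} = e^{0.35×3.269} = 3.14.
T₂ = T₁ · e^{μβ} = 623 × 3.14 = 1960 N.

T_max ≈ 1960 N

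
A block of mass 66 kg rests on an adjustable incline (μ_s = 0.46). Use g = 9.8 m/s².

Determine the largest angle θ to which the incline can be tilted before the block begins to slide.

At the slip threshold, m g sin θ = μ_s · m g cos θ, so tan θ = μ_s.
θ_max = arctan(0.46) = 24.7°.

θ_max ≈ 24.7°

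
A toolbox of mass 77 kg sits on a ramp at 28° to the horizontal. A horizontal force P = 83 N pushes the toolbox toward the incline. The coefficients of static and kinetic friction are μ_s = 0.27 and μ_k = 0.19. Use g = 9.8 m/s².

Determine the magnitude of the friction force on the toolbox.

Normal direction: N = m g cos θ + P sin θ = 705.2 N.
Along the incline, the net driving force (taking up-slope positive) is P cos θ − m g sin θ = 73.28 − 354.3 = -281 N, so equilibrium requires friction f = 281 N (up-slope).
The limit of static friction is μ_s N = 190.4 N.
The required 281 N exceeds the static limit, so the toolbox slides down-slope and f = μ_k N = 0.19×705.2 = 134 N.

f ≈ 134 N (up the incline)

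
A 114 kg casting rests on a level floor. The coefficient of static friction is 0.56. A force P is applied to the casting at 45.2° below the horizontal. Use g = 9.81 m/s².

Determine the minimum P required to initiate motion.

N = m g + P sin α (the push presses the casting into the level floor).
At impending slip, P cos α = μ_s N = μ_s (m g + P sin α).
Solving: P (cos α − μ_s sin α) = μ_s m g → P = 0.56×1120/(cos 45.2° − 0.56 sin 45.2°) = 626/0.3073 = 2040 N.

P ≈ 2040 N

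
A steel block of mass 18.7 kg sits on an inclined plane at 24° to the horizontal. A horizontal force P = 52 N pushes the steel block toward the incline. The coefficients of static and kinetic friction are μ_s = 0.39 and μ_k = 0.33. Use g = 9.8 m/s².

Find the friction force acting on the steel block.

Normal direction: N = m g cos θ + P sin θ = 188.6 N.
Along the incline, the net driving force (taking up-slope positive) is P cos θ − m g sin θ = 47.5 − 74.54 = -27.03 N, so equilibrium requires friction f = 27.03 N (up-slope).
The limit of static friction is μ_s N = 73.54 N.
Since 27.03 N is within the 73.54 N limit, the steel block stays put and friction is exactly 27 N.

f ≈ 27 N (up the incline)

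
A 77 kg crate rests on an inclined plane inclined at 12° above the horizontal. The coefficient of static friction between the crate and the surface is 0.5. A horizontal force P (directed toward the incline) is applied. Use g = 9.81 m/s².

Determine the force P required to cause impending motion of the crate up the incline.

At impending motion up the slope, friction acts down-slope at its limit: f = μ_s N.
Perpendicular to the incline: N = m g cos θ + P sin θ.
Along the incline: P cos θ = m g sin θ + μ_s N = m g sin θ + μ_s (m g cos θ + P sin θ).
Solving, P (cos θ − μ_s sin θ) = m g (sin θ + μ_s cos θ), so P = 77×9.81×(sin 12° + 0.5 cos 12°)/(cos 12° − 0.5 sin 12°) = 755×0.697/0.8742 = 602 N.

P ≈ 602 N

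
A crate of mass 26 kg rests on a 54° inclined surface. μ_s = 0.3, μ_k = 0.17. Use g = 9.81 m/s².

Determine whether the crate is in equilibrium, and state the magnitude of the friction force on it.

N = m g cos θ = 150 N.
Down-slope weight component: m g sin θ = 206 N.
μ_s N = 45 N.
206 > 45 N, so it slides; kinetic friction f = μ_k N = 0.17×150 = 25.5 N.

f ≈ 25.5 N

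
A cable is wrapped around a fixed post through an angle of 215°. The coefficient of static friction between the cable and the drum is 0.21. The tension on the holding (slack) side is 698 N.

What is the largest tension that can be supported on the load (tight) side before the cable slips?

At impending slip the capstan equation gives T₂/T₁ = e^{μβ} with β in radians.
β = 215° × π/180 = 3.752 rad.
e^{μβ} = e^{0.21×3.752} = 2.199.
T₂ = T₁ · e^{μβ} = 698 × 2.199 = 1530 N.

T_max ≈ 1530 N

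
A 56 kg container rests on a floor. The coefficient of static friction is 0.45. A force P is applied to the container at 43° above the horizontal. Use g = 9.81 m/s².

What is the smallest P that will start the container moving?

P ≈ 238 N

N = m g − P sin α (the pull lifts the container).
At impending slip, P cos α = μ_s N = μ_s (m g − P sin α).
Solving: P (cos α + μ_s sin α) = μ_s m g → P = 0.45×549/(cos 43° + 0.45 sin 43°) = 247/1.038 = 238 N.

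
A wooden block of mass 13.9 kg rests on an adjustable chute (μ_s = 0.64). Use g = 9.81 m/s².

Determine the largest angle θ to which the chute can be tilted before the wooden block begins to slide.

θ_max ≈ 32.6°

At the slip threshold, m g sin θ = μ_s · m g cos θ, so tan θ = μ_s.
θ_max = arctan(0.64) = 32.6°.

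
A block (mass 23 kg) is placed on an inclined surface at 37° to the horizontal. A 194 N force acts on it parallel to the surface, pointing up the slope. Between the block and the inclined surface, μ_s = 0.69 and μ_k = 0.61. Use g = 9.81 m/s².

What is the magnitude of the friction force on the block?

Perpendicular to the surface, N = m g cos θ = 23·9.81·cos 37° = 180.2 N.
The friction needed for equilibrium is m g sin θ − P = 135.8 − 194 = -58.21 N, measured positive up-slope.
Static friction can supply at most μ_s N = 124.3 N.
Since |-58.21| ≤ 124.3 N, no slip — friction simply equals what equilibrium demands.

f ≈ 58.2 N (down the incline)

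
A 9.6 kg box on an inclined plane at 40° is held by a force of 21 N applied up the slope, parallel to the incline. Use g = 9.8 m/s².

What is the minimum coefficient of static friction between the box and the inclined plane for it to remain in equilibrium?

N = m g cos θ = 72.07 N.
Friction must make up the shortfall along the incline: f = m g sin θ − P = 60.47 − 21 = 39.47 N.
At the threshold f = μ_s N, so μ_s,min = 39.47/72.07 = 0.548.

μ_s,min ≈ 0.548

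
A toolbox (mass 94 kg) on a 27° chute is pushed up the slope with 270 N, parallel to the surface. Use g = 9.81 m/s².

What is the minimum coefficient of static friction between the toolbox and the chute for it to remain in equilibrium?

μ_s,min ≈ 0.181

N = m g cos θ = 821.6 N.
Friction must make up the shortfall along the incline: f = m g sin θ − P = 418.6 − 270 = 148.6 N.
At the threshold f = μ_s N, so μ_s,min = 148.6/821.6 = 0.181.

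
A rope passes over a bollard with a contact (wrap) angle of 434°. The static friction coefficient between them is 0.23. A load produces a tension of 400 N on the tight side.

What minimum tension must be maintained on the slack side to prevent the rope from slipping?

T_min ≈ 70.1 N

Capstan equation at impending slip: T_tight/T_slack = e^{μβ}.
β = 434° = 7.575 rad; e^{μβ} = e^{0.23×7.575} = 5.71.
T_slack = T_tight / e^{μβ} = 400 / 5.71 = 70.1 N.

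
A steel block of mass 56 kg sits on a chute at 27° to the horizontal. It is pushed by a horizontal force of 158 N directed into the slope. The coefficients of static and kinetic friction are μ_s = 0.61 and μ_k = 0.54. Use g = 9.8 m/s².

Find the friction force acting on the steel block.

The horizontal push has a component P sin θ into the surface, so N = m g cos θ + P sin θ = 489 + 71.73 = 560.7 N.
Along the incline, the net driving force (taking up-slope positive) is P cos θ − m g sin θ = 140.8 − 249.1 = -108.4 N, so equilibrium requires friction f = 108.4 N (up-slope).
Maximum static friction: μ_s N = 0.61 × 560.7 = 342 N.
Since 108.4 N is within the 342 N limit, the steel block stays put and friction is exactly 108 N.

f ≈ 108 N (up the incline)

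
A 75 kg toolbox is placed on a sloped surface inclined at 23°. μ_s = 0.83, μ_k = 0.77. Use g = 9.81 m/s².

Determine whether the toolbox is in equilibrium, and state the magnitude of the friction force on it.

N = m g cos θ = 677 N.
Down-slope weight component: m g sin θ = 287 N.
μ_s N = 562 N.
287 ≤ 562 N, so it stays put; friction = 287 N.

f ≈ 287 N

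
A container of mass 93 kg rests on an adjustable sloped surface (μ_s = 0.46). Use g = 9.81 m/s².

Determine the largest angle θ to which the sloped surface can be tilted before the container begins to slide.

At the slip threshold, m g sin θ = μ_s · m g cos θ, so tan θ = μ_s.
θ_max = arctan(0.46) = 24.7°.

θ_max ≈ 24.7°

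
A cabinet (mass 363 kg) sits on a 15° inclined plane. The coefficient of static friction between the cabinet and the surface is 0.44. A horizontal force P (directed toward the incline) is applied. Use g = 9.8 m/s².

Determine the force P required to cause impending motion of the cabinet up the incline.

P ≈ 2860 N

At impending motion up the slope, friction acts down-slope at its limit: f = μ_s N.
Perpendicular to the incline: N = m g cos θ + P sin θ.
Along the incline: P cos θ = m g sin θ + μ_s N = m g sin θ + μ_s (m g cos θ + P sin θ).
Solving, P (cos θ − μ_s sin θ) = m g (sin θ + μ_s cos θ), so P = 363×9.8×(sin 15° + 0.44 cos 15°)/(cos 15° − 0.44 sin 15°) = 3560×0.6838/0.852 = 2860 N.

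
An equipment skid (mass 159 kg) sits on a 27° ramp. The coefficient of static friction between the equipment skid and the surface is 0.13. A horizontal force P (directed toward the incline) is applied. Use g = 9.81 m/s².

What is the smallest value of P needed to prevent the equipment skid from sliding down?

The equipment skid tends to slide down (tan θ > μ_s), so at the point of impending slip friction acts up-slope at its limit: f = μ_s N.
Perpendicular to the incline: N = m g cos θ + P sin θ.
Along the incline: P cos θ + μ_s N = m g sin θ, i.e. P cos θ + μ_s (m g cos θ + P sin θ) = m g sin θ.
Solving, P (cos θ + μ_s sin θ) = m g (sin θ − μ_s cos θ), so P = 1560×0.3382/0.95 = 555 N.

P_min ≈ 555 N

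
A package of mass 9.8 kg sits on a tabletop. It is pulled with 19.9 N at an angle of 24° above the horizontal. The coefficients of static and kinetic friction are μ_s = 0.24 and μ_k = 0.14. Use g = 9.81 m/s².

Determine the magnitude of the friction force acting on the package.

f ≈ 18.2 N

Vertical equilibrium gives N = m g − P sin α = 88.04 N.
Horizontally, friction must balance P cos α = 18.18 N.
The static-friction limit is μ_s N = 21.13 N.
Since 18.18 N does not exceed the limit, the package stays at rest and f = 18.2 N.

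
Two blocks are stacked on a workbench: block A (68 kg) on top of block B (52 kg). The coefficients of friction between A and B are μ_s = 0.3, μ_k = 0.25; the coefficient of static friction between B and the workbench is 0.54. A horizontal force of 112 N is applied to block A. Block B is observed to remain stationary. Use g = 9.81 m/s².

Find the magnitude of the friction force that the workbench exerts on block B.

f ≈ 112 N

The normal force B exerts on A is simply A's weight, N₁ = 667.1 N.
Maximum static friction on A from B: μ_s N₁ = 0.3×667.1 = 200.1 N.
Since P = 112 N ≤ 200.1 N, A does not slip on B; friction on A equals P = 112 N.
By Newton's third law B feels 112 N forward from A. With B stationary, the floor's static friction on B balances it: f₂ = 112 N (well within μ_s(m_A+m_B)g = 635.7 N).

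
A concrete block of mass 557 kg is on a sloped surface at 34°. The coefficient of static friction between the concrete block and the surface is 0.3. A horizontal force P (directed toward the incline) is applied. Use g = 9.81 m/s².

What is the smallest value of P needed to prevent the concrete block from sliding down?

The concrete block tends to slide down (tan θ > μ_s), so at the point of impending slip friction acts up-slope at its limit: f = μ_s N.
Perpendicular to the incline: N = m g cos θ + P sin θ.
Along the incline: P cos θ + μ_s N = m g sin θ, i.e. P cos θ + μ_s (m g cos θ + P sin θ) = m g sin θ.
Solving, P (cos θ + μ_s sin θ) = m g (sin θ − μ_s cos θ), so P = 5460×0.3105/0.9968 = 1700 N.

P_min ≈ 1700 N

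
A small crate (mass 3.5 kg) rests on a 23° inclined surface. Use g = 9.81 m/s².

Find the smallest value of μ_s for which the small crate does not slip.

At the slip threshold m g sin θ = μ_s m g cos θ, so μ_s,min = tan θ.
μ_s,min = tan 23° = 0.424.

μ_s,min ≈ 0.424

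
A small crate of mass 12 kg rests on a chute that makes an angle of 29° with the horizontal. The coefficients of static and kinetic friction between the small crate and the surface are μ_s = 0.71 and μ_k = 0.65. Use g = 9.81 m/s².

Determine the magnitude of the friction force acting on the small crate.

f ≈ 57.1 N (up the incline)

The normal reaction is N = m g cos θ = 103 N.
For equilibrium along the incline, friction must balance the weight component: f = m g sin θ = 57.07 N up the slope.
The static-friction ceiling is μ_s N = 0.71 × 103 = 73.1 N.
Since |57.07| ≤ 73.1 N, static friction is sufficient; f equals the required value, not μ_s N.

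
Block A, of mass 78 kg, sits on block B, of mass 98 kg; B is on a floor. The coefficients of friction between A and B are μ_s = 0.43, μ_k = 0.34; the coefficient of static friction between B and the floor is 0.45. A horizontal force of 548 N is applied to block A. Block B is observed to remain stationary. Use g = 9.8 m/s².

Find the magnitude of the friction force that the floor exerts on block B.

Normal force at the A–B interface: N₁ = m_A g = 764.4 N.
Maximum static friction on A from B: μ_s N₁ = 0.43×764.4 = 328.7 N.
P = 548 N exceeds that limit, so A slips over B and the interface friction becomes kinetic: f₁ = μ_k N₁ = 0.34×764.4 = 260 N.
By Newton's third law B feels 260 N forward from A. With B stationary, the floor's static friction on B balances it: f₂ = 260 N (well within μ_s(m_A+m_B)g = 776.2 N).

f ≈ 260 N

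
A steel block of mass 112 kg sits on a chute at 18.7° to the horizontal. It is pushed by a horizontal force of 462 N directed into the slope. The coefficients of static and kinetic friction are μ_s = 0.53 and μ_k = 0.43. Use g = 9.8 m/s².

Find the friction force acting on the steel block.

f ≈ 85.7 N (down the incline)

The horizontal push has a component P sin θ into the surface, so N = m g cos θ + P sin θ = 1040 + 148.1 = 1188 N.
Along the incline, the net driving force (taking up-slope positive) is P cos θ − m g sin θ = 437.6 − 351.9 = 85.71 N, so equilibrium requires friction f = -85.71 N (down-slope).
Maximum static friction: μ_s N = 0.53 × 1188 = 629.5 N.
Since 85.71 N is within the 629.5 N limit, the steel block stays put and friction is exactly 85.7 N.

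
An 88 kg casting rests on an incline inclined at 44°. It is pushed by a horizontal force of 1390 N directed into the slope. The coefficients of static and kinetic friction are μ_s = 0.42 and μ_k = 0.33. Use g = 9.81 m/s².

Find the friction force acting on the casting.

Resolve perpendicular to the incline: N = m g cos θ + P sin θ = 88×9.81×cos 44° + 1390×sin 44° = 1587 N.
Along the incline, the net driving force (taking up-slope positive) is P cos θ − m g sin θ = 999.9 − 599.7 = 400.2 N, so equilibrium requires friction f = -400.2 N (down-slope).
The limit of static friction is μ_s N = 666.4 N.
|f_req| = 400.2 ≤ 666.4 N → the casting is in equilibrium; friction equals the required value.

f ≈ 400 N (down the incline)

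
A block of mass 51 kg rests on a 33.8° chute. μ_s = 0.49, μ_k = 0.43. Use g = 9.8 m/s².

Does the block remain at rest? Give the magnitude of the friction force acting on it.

f ≈ 179 N

N = m g cos θ = 415 N.
Down-slope weight component: m g sin θ = 278 N.
μ_s N = 204 N.
278 > 204 N, so it slides; kinetic friction f = μ_k N = 0.43×415 = 179 N.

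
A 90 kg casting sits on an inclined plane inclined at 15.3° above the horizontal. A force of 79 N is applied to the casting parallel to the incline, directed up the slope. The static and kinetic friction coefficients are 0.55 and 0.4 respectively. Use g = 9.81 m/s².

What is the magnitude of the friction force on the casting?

The normal reaction is N = m g cos θ = 851.6 N.
For equilibrium along the incline the friction force must supply f = m g sin θ − P = 233 − 79 = 154 N (positive meaning up-slope).
Static friction can supply at most μ_s N = 468.4 N.
Since |154| ≤ 468.4 N, the casting remains in static equilibrium and friction takes exactly the required value.

f ≈ 154 N (up the incline)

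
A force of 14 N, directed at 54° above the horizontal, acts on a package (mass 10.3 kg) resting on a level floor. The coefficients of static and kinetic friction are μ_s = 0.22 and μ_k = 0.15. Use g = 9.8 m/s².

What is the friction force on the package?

f ≈ 8.23 N

Vertical equilibrium gives N = m g − P sin α = 89.61 N.
The horizontal driving force is P cos α = 8.229 N, so equilibrium needs friction f = 8.229 N.
μ_s N = 0.22 × 89.61 = 19.72 N.
8.229 ≤ 19.72 N → static; friction equals the required 8.23 N.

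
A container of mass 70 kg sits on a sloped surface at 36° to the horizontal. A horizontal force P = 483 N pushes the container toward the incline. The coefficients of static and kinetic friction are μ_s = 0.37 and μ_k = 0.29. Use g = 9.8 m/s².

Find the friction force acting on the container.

The horizontal push has a component P sin θ into the surface, so N = m g cos θ + P sin θ = 555 + 283.9 = 838.9 N.
Parallel to the incline: P cos θ − m g sin θ = 390.8 − 403.2 = -12.47 N; the friction needed to balance this is 12.47 N acting up the slope.
Maximum static friction: μ_s N = 0.37 × 838.9 = 310.4 N.
Since 12.47 N is within the 310.4 N limit, the container stays put and friction is exactly 12.5 N.

f ≈ 12.5 N (up the incline)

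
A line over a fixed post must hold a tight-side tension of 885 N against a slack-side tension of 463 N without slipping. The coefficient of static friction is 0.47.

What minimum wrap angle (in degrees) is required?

T₂/T₁ = e^{μβ} → β = ln(T₂/T₁)/μ.
β = ln(885/463)/0.47 = 0.6479/0.47 = 1.378 rad.
In degrees: β = 1.378 × 180/π = 79°.

β_min ≈ 79°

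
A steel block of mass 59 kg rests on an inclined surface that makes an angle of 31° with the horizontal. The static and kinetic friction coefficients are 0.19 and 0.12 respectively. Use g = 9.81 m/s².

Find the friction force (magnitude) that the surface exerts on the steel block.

Normal force: N = m g cos θ = 59 × 9.81 × cos 31° = 496.1 N.
Along the slope the weight component is m g sin θ = 298.1 N; friction must supply exactly this, acting up-slope.
Maximum static friction available: μ_s N = 0.19 × 496.1 = 94.26 N.
|298.1| exceeds 94.26 N, so the steel block slips down-slope; friction is kinetic, f = μ_k N = 0.12×496.1 = 59.5 N.

f ≈ 59.5 N (up the incline)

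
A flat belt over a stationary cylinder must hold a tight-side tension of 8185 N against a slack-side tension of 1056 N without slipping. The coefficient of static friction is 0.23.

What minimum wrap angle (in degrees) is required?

T₂/T₁ = e^{μβ} → β = ln(T₂/T₁)/μ.
β = ln(8185/1056)/0.23 = 2.048/0.23 = 8.904 rad.
In degrees: β = 8.904 × 180/π = 510°.

β_min ≈ 510°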